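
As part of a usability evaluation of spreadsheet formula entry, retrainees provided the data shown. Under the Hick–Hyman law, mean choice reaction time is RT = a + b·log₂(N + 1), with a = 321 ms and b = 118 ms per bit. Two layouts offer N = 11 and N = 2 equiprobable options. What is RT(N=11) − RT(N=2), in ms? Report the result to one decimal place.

236.0

RT(11) = 321 + 118·log₂(12) = 321 + 118·3.5850 = 744.0300 ms.
RT(2) = 321 + 118·log₂(3) = 321 + 118·1.5850 = 508.0300 ms.
Difference = 744.0300 − 508.0300 = 236.0000 ≈ 236.0 ms.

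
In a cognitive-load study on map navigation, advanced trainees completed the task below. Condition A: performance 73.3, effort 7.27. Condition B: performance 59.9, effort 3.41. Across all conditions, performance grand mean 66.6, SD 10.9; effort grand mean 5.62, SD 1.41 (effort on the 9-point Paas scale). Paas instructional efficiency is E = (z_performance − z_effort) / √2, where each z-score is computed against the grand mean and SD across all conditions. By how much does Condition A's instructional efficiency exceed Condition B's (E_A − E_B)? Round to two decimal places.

-1.07

Condition A: z_P = (73.3 − 66.6)/10.9 = 0.6147; z_E = (7.27 − 5.62)/1.41 = 1.1702; E_A = (0.6147 − 1.1702)/√2 = -0.3928.
Condition B: z_P = (59.9 − 66.6)/10.9 = -0.6147; z_E = (3.41 − 5.62)/1.41 = -1.5674; E_B = (-0.6147 − (-1.5674))/√2 = 0.6737.
E_A − E_B = -0.3928 − 0.6737 = -1.0665 ≈ -1.07.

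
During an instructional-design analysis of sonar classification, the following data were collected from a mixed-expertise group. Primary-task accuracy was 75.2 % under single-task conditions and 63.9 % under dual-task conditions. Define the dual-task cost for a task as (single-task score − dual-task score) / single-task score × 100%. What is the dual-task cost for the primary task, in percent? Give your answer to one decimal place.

Cost = (75.2 − 63.9) / 75.2 × 100%
     = 11.3000 / 75.2 × 100% = 15.0266%.
≈ 15.0%.

15.0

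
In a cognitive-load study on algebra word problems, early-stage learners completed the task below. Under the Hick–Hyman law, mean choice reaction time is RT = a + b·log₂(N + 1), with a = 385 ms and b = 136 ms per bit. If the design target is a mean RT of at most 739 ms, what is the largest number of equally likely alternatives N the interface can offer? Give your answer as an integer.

5

Set 385 + 136·log₂(N + 1) ≤ 739.
log₂(N + 1) ≤ (739 − 385) / 136 = 2.6029.
N + 1 ≤ 2^2.6029 = 6.0751.
N ≤ 5.0751, so the largest integer N is 5.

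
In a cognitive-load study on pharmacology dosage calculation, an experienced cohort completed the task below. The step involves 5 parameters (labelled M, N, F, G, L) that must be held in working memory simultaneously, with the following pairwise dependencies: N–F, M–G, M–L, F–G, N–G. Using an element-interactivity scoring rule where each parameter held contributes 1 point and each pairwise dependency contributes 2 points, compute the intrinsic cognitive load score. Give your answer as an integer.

Count of parameters held simultaneously: 5.
Count of pairwise dependencies listed: 5.
Element contribution: 5 × 1 = 5.
Interaction contribution: 5 × 2 = 10.
Intrinsic load = 5 + 10 = 15.

15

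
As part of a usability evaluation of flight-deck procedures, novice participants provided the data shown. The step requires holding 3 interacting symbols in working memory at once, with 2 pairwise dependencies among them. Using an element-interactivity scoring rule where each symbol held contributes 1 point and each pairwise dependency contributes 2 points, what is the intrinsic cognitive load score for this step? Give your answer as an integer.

Element contribution: 3 × 1 = 3.
Interaction contribution: 2 × 2 = 4.
Intrinsic load = 3 + 4 = 7.

7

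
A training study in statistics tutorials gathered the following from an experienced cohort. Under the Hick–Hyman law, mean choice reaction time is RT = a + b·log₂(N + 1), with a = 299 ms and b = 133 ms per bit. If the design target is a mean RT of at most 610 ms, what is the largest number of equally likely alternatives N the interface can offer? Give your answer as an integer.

Set 299 + 133·log₂(N + 1) ≤ 610.
log₂(N + 1) ≤ (610 − 299) / 133 = 2.3383.
N + 1 ≤ 2^2.3383 = 5.0571.
N ≤ 4.0571, so the largest integer N is 4.

4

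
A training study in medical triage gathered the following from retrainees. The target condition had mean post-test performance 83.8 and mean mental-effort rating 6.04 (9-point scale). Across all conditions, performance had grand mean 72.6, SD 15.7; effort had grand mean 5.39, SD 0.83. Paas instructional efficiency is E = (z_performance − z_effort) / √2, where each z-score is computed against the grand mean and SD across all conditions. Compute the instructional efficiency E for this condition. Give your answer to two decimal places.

-0.05

z_performance = (83.8 − 72.6) / 15.7 = 11.2000 / 15.7 = 0.7134.
z_effort = (6.04 − 5.39) / 0.83 = 0.6500 / 0.83 = 0.7831.
z_P − z_E = 0.7134 − 0.7831 = -0.0697.
E = -0.0697 / √2 = -0.0697 / 1.41421 = -0.0493 ≈ -0.05.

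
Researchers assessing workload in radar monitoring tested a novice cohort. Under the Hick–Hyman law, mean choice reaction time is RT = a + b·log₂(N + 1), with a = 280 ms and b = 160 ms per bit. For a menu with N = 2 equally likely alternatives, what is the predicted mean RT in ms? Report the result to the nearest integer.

log₂(2 + 1) = log₂(3) = 1.5850.
RT = 280 + 160 × 1.5850 = 280 + 253.6000 = 533.6000 ms.
≈ 534 ms.

534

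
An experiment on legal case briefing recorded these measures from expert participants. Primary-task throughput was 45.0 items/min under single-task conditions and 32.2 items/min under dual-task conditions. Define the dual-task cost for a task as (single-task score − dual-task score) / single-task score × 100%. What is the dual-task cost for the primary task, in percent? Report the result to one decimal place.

Cost = (45.0 − 32.2) / 45.0 × 100%
     = 12.8000 / 45.0 × 100% = 28.4444%.
≈ 28.4%.

28.4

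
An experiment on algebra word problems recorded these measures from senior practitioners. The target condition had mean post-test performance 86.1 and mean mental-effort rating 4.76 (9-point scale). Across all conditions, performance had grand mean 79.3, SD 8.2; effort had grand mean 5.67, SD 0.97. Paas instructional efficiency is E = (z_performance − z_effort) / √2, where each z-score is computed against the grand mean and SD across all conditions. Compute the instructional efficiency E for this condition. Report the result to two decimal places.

z_performance = (86.1 − 79.3) / 8.2 = 6.8000 / 8.2 = 0.8293.
z_effort = (4.76 − 5.67) / 0.97 = -0.9100 / 0.97 = -0.9381.
z_P − z_E = 0.8293 − (-0.9381) = 1.7674.
E = 1.7674 / √2 = 1.7674 / 1.41421 = 1.2497 ≈ 1.25.

1.25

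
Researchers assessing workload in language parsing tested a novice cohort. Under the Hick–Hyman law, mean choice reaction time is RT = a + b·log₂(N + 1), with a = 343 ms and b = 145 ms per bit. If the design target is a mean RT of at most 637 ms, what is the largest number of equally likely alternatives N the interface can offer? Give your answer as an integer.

3

Set 343 + 145·log₂(N + 1) ≤ 637.
log₂(N + 1) ≤ (637 − 343) / 145 = 2.0276.
N + 1 ≤ 2^2.0276 = 4.0773.
N ≤ 3.0773, so the largest integer N is 3.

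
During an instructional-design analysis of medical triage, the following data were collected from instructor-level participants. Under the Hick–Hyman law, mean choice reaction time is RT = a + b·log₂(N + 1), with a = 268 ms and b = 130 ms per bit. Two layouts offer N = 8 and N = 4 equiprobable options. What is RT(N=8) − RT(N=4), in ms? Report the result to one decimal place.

110.2

RT(8) = 268 + 130·log₂(9) = 268 + 130·3.1699 = 680.0870 ms.
RT(4) = 268 + 130·log₂(5) = 268 + 130·2.3219 = 569.8470 ms.
Difference = 680.0870 − 569.8470 = 110.2400 ≈ 110.2 ms.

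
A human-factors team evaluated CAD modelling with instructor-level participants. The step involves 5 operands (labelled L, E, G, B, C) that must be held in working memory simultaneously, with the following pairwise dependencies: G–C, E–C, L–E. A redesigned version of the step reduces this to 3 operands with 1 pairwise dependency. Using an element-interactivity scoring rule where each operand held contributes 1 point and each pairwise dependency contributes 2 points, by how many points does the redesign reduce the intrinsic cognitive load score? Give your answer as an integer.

Original: 5 × 1 + 3 × 2 = 5 + 6 = 11.
Redesigned: 3 × 1 + 1 × 2 = 3 + 2 = 5.
Reduction = 11 − 5 = 6.

6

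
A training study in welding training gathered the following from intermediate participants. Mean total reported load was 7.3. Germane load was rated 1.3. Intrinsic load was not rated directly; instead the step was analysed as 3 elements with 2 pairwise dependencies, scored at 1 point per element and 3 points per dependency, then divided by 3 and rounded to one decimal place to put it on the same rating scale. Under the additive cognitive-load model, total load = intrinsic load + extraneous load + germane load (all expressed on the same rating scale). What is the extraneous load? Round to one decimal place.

3.0

Intrinsic (element-interactivity): (3 × 1 + 2 × 3) / 3 = 9 / 3 = 3.0000 → 3.0.
extraneous load = total − intrinsic − germane
             = 7.3 − 3.0 − 1.3 = 3.0.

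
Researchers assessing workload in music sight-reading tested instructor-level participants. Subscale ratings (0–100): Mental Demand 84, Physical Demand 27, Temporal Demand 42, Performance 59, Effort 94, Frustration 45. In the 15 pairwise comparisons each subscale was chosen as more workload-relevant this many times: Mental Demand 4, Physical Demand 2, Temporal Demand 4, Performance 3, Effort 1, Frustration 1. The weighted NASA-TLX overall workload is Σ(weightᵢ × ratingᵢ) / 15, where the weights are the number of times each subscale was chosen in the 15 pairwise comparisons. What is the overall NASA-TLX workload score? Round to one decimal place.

The tallies are the weights (they sum to 15).
Weighted sum = 4·84 + 2·27 + 4·42 + 3·59 + 1·94 + 1·45
            = 336 + 54 + 168 + 177 + 94 + 45 = 874.
Overall workload = 874 / 15 = 58.2667 ≈ 58.3.

58.3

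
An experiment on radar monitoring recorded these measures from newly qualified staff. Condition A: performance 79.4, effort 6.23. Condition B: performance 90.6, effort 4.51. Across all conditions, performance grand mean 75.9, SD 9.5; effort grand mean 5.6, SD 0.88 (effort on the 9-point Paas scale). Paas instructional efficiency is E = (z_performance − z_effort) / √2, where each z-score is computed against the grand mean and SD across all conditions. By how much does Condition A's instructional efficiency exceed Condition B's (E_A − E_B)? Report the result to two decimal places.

Condition A: z_P = (79.4 − 75.9)/9.5 = 0.3684; z_E = (6.23 − 5.6)/0.88 = 0.7159; E_A = (0.3684 − 0.7159)/√2 = -0.2457.
Condition B: z_P = (90.6 − 75.9)/9.5 = 1.5474; z_E = (4.51 − 5.6)/0.88 = -1.2386; E_B = (1.5474 − (-1.2386))/√2 = 1.9700.
E_A − E_B = -0.2457 − 1.9700 = -2.2157 ≈ -2.22.

-2.22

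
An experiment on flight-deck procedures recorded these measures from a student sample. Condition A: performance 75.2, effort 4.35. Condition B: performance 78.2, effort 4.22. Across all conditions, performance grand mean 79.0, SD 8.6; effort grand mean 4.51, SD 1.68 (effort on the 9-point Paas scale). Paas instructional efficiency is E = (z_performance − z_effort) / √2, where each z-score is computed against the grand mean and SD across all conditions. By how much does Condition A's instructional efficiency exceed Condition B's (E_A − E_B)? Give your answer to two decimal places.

Condition A: z_P = (75.2 − 79.0)/8.6 = -0.4419; z_E = (4.35 − 4.51)/1.68 = -0.0952; E_A = (-0.4419 − (-0.0952))/√2 = -0.2452.
Condition B: z_P = (78.2 − 79.0)/8.6 = -0.0930; z_E = (4.22 − 4.51)/1.68 = -0.1726; E_B = (-0.0930 − (-0.1726))/√2 = 0.0563.
E_A − E_B = -0.2452 − 0.0563 = -0.3015 ≈ -0.30.

-0.30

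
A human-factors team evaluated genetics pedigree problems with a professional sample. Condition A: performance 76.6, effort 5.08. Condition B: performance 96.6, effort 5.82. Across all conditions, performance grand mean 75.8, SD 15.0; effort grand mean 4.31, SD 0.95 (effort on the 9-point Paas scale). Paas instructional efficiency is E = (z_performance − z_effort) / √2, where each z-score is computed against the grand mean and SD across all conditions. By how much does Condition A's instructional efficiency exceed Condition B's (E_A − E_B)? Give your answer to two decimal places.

Condition A: z_P = (76.6 − 75.8)/15.0 = 0.0533; z_E = (5.08 − 4.31)/0.95 = 0.8105; E_A = (0.0533 − 0.8105)/√2 = -0.5354.
Condition B: z_P = (96.6 − 75.8)/15.0 = 1.3867; z_E = (5.82 − 4.31)/0.95 = 1.5895; E_B = (1.3867 − 1.5895)/√2 = -0.1434.
E_A − E_B = -0.5354 − (-0.1434) = -0.3920 ≈ -0.39.

-0.39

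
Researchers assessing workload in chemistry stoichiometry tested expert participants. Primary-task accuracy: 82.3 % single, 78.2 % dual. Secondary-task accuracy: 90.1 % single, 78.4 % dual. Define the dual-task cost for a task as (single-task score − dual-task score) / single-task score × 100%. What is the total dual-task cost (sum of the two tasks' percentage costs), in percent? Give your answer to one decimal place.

18.0

Primary cost = (82.3 − 78.2) / 82.3 × 100% = 4.9818%.
Secondary cost = (90.1 − 78.4) / 90.1 × 100% = 12.9856%.
Total = 4.9818% + 12.9856% = 17.9674% ≈ 18.0%.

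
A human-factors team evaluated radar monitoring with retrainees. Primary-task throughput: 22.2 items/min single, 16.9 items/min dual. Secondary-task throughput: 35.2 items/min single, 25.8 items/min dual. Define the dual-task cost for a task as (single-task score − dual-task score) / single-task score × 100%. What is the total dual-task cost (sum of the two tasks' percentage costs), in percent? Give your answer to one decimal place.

50.6

Primary cost = (22.2 − 16.9) / 22.2 × 100% = 23.8739%.
Secondary cost = (35.2 − 25.8) / 35.2 × 100% = 26.7045%.
Total = 23.8739% + 26.7045% = 50.5784% ≈ 50.6%.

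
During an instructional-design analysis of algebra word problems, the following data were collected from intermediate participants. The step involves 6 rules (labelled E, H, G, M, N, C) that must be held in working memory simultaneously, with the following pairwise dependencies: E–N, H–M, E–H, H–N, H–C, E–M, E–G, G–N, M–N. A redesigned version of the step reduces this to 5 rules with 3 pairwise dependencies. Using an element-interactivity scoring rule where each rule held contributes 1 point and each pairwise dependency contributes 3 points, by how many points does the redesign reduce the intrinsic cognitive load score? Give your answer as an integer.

19

Original: 6 × 1 + 9 × 3 = 6 + 27 = 33.
Redesigned: 5 × 1 + 3 × 3 = 5 + 9 = 14.
Reduction = 33 − 14 = 19.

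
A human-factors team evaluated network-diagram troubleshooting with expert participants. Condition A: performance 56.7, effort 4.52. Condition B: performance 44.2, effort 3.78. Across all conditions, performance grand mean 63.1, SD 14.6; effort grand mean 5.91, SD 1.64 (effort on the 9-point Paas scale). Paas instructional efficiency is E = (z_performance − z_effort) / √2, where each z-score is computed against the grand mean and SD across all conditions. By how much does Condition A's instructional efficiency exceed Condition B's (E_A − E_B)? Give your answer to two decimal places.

0.29

Condition A: z_P = (56.7 − 63.1)/14.6 = -0.4384; z_E = (4.52 − 5.91)/1.64 = -0.8476; E_A = (-0.4384 − (-0.8476))/√2 = 0.2893.
Condition B: z_P = (44.2 − 63.1)/14.6 = -1.2945; z_E = (3.78 − 5.91)/1.64 = -1.2988; E_B = (-1.2945 − (-1.2988))/√2 = 0.0030.
E_A − E_B = 0.2893 − 0.0030 = 0.2863 ≈ 0.29.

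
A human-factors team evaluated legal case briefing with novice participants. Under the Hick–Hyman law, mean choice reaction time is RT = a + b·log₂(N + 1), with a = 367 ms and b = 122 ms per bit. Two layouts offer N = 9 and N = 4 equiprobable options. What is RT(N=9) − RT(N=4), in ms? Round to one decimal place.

122.0

RT(9) = 367 + 122·log₂(10) = 367 + 122·3.3219 = 772.2718 ms.
RT(4) = 367 + 122·log₂(5) = 367 + 122·2.3219 = 650.2718 ms.
Difference = 772.2718 − 650.2718 = 122.0000 ≈ 122.0 ms.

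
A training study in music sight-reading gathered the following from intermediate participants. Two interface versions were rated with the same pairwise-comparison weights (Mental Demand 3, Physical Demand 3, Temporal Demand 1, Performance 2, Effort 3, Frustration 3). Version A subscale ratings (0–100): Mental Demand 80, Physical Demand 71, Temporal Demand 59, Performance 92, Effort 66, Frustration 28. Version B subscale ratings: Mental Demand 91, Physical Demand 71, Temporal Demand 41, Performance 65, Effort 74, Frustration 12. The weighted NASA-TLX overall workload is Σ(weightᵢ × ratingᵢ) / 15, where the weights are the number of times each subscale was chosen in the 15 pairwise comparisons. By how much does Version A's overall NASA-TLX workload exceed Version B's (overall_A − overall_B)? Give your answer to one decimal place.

4.2

Version A weighted sum = 3·80 + 3·71 + 1·59 + 2·92 + 3·66 + 3·28 = 240 + 213 + 59 + 184 + 198 + 84 = 978; overall_A = 978/15 = 65.2000.
Version B weighted sum = 3·91 + 3·71 + 1·41 + 2·65 + 3·74 + 3·12 = 273 + 213 + 41 + 130 + 222 + 36 = 915; overall_B = 915/15 = 61.0000.
Difference = 65.2000 − 61.0000 = 4.2000 ≈ 4.2.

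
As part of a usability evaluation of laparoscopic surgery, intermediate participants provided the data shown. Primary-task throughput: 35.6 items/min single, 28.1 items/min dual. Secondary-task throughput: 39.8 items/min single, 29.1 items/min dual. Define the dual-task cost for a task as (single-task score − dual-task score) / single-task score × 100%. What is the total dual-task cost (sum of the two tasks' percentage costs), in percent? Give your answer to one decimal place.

48.0

Primary cost = (35.6 − 28.1) / 35.6 × 100% = 21.0674%.
Secondary cost = (39.8 − 29.1) / 39.8 × 100% = 26.8844%.
Total = 21.0674% + 26.8844% = 47.9518% ≈ 48.0%.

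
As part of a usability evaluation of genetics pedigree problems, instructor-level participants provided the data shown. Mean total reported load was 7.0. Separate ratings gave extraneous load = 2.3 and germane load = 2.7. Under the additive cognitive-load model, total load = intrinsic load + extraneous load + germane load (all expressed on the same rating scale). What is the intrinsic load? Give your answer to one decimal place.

2.0

intrinsic load = total − extraneous − germane
             = 7.0 − 2.3 − 2.7 = 2.0.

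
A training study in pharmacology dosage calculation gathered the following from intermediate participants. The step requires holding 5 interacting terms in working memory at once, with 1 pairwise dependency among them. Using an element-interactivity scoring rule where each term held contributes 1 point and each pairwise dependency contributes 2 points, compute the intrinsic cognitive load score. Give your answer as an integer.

Element contribution: 5 × 1 = 5.
Interaction contribution: 1 × 2 = 2.
Intrinsic load = 5 + 2 = 7.

7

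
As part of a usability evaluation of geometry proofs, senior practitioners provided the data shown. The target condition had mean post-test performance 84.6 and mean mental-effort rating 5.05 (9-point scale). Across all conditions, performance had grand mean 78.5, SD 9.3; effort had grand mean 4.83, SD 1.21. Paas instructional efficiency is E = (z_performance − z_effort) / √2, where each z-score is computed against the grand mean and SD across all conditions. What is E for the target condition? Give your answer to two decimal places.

z_performance = (84.6 − 78.5) / 9.3 = 6.1000 / 9.3 = 0.6559.
z_effort = (5.05 − 4.83) / 1.21 = 0.2200 / 1.21 = 0.1818.
z_P − z_E = 0.6559 − 0.1818 = 0.4741.
E = 0.4741 / √2 = 0.4741 / 1.41421 = 0.3352 ≈ 0.34.

0.34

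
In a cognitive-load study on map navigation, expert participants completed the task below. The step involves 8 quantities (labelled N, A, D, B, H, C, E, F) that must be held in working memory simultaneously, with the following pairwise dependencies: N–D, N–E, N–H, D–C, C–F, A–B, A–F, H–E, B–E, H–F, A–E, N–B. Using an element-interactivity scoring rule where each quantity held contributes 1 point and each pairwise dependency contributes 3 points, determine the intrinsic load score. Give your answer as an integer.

Count of quantities held simultaneously: 8.
Count of pairwise dependencies listed: 12.
Element contribution: 8 × 1 = 8.
Interaction contribution: 12 × 3 = 36.
Intrinsic load = 8 + 36 = 44.

44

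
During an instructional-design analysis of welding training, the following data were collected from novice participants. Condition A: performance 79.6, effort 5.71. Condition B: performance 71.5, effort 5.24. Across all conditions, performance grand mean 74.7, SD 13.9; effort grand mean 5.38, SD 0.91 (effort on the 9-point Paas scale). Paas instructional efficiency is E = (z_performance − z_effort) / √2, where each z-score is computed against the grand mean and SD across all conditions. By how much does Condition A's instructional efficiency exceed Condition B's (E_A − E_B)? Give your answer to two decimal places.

Condition A: z_P = (79.6 − 74.7)/13.9 = 0.3525; z_E = (5.71 − 5.38)/0.91 = 0.3626; E_A = (0.3525 − 0.3626)/√2 = -0.0071.
Condition B: z_P = (71.5 − 74.7)/13.9 = -0.2302; z_E = (5.24 − 5.38)/0.91 = -0.1538; E_B = (-0.2302 − (-0.1538))/√2 = -0.0540.
E_A − E_B = -0.0071 − (-0.0540) = 0.0469 ≈ 0.05.

0.05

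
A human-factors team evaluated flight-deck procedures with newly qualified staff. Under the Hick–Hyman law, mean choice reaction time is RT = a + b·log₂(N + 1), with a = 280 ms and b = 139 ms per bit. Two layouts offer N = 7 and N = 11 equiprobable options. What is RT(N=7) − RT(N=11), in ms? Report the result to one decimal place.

RT(7) = 280 + 139·log₂(8) = 280 + 139·3.0000 = 697.0000 ms.
RT(11) = 280 + 139·log₂(12) = 280 + 139·3.5850 = 778.3150 ms.
Difference = 697.0000 − 778.3150 = -81.3150 ≈ -81.3 ms.

-81.3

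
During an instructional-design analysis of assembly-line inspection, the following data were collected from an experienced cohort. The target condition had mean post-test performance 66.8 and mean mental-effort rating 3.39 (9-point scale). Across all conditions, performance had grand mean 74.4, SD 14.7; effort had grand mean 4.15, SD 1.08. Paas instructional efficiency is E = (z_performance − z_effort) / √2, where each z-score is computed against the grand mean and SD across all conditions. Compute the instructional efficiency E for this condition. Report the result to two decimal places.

z_performance = (66.8 − 74.4) / 14.7 = -7.6000 / 14.7 = -0.5170.
z_effort = (3.39 − 4.15) / 1.08 = -0.7600 / 1.08 = -0.7037.
z_P − z_E = -0.5170 − (-0.7037) = 0.1867.
E = 0.1867 / √2 = 0.1867 / 1.41421 = 0.1320 ≈ 0.13.

0.13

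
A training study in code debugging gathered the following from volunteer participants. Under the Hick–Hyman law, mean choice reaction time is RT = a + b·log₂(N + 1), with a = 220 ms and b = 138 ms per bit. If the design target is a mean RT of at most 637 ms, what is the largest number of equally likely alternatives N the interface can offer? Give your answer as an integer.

Set 220 + 138·log₂(N + 1) ≤ 637.
log₂(N + 1) ≤ (637 − 220) / 138 = 3.0217.
N + 1 ≤ 2^3.0217 = 8.1212.
N ≤ 7.1212, so the largest integer N is 7.

7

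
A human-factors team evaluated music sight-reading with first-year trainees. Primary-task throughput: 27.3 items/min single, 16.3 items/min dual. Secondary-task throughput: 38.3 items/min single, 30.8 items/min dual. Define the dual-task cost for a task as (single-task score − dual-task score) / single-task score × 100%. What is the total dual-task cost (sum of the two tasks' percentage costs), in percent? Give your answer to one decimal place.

Primary cost = (27.3 − 16.3) / 27.3 × 100% = 40.2930%.
Secondary cost = (38.3 − 30.8) / 38.3 × 100% = 19.5822%.
Total = 40.2930% + 19.5822% = 59.8752% ≈ 59.9%.

59.9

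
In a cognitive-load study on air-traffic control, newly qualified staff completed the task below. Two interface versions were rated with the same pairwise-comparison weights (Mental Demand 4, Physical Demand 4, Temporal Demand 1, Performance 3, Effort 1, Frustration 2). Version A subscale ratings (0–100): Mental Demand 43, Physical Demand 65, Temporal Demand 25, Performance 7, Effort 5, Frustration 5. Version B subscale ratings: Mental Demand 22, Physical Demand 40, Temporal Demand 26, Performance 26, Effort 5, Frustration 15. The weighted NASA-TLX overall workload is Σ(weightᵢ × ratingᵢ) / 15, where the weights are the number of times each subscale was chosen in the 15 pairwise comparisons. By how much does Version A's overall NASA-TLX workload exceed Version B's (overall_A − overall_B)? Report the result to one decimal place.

Version A weighted sum = 4·43 + 4·65 + 1·25 + 3·7 + 1·5 + 2·5 = 172 + 260 + 25 + 21 + 5 + 10 = 493; overall_A = 493/15 = 32.8667.
Version B weighted sum = 4·22 + 4·40 + 1·26 + 3·26 + 1·5 + 2·15 = 88 + 160 + 26 + 78 + 5 + 30 = 387; overall_B = 387/15 = 25.8000.
Difference = 32.8667 − 25.8000 = 7.0667 ≈ 7.1.

7.1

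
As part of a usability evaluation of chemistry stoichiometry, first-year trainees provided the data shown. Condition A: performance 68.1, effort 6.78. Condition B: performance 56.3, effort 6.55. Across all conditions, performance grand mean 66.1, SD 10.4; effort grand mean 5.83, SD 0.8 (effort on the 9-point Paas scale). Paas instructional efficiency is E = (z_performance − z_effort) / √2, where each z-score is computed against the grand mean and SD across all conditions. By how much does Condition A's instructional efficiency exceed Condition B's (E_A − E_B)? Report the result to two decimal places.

0.60

Condition A: z_P = (68.1 − 66.1)/10.4 = 0.1923; z_E = (6.78 − 5.83)/0.8 = 1.1875; E_A = (0.1923 − 1.1875)/√2 = -0.7037.
Condition B: z_P = (56.3 − 66.1)/10.4 = -0.9423; z_E = (6.55 − 5.83)/0.8 = 0.9000; E_B = (-0.9423 − 0.9000)/√2 = -1.3027.
E_A − E_B = -0.7037 − (-1.3027) = 0.5990 ≈ 0.60.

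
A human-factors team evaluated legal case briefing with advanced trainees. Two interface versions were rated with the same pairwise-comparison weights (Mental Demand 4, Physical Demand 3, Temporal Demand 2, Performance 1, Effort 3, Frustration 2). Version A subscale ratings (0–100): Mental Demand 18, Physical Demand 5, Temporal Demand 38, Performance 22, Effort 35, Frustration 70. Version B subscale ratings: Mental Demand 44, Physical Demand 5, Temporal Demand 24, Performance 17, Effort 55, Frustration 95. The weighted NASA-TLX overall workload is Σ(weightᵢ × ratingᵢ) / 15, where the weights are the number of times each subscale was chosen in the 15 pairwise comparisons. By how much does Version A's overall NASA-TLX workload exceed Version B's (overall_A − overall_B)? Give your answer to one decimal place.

-12.1

Version A weighted sum = 4·18 + 3·5 + 2·38 + 1·22 + 3·35 + 2·70 = 72 + 15 + 76 + 22 + 105 + 140 = 430; overall_A = 430/15 = 28.6667.
Version B weighted sum = 4·44 + 3·5 + 2·24 + 1·17 + 3·55 + 2·95 = 176 + 15 + 48 + 17 + 165 + 190 = 611; overall_B = 611/15 = 40.7333.
Difference = 28.6667 − 40.7333 = -12.0666 ≈ -12.1.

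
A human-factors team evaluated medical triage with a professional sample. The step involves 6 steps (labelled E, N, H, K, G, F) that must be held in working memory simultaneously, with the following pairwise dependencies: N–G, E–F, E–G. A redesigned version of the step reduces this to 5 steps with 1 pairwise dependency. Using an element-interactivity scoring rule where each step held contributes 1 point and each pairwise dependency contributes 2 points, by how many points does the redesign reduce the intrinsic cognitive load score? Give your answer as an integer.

Original: 6 × 1 + 3 × 2 = 6 + 6 = 12.
Redesigned: 5 × 1 + 1 × 2 = 5 + 2 = 7.
Reduction = 12 − 7 = 5.

5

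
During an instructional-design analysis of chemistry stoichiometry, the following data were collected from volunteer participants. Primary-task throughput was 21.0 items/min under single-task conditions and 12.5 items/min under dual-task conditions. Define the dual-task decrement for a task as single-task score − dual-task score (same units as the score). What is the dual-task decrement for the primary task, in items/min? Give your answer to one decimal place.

Decrement = 21.0 − 12.5 = 8.5000 items/min ≈ 8.5 items/min.

8.5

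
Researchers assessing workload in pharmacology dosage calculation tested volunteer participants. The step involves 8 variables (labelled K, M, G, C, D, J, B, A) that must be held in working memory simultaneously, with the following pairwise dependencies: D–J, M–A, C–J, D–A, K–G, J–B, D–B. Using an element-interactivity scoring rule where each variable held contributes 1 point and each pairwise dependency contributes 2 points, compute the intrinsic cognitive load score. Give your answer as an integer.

22

Count of variables held simultaneously: 8.
Count of pairwise dependencies listed: 7.
Element contribution: 8 × 1 = 8.
Interaction contribution: 7 × 2 = 14.
Intrinsic load = 8 + 14 = 22.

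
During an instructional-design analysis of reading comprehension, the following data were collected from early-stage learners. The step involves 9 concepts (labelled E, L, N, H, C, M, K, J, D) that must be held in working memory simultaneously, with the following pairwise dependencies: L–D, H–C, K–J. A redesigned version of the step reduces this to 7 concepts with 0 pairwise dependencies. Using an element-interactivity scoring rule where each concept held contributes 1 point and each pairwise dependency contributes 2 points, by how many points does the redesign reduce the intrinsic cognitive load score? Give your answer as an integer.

Original: 9 × 1 + 3 × 2 = 9 + 6 = 15.
Redesigned: 7 × 1 + 0 × 2 = 7 + 0 = 7.
Reduction = 15 − 7 = 8.

8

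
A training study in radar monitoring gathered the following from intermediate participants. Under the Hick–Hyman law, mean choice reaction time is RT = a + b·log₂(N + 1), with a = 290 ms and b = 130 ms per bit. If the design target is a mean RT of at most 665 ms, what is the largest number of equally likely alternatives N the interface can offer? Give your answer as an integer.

Set 290 + 130·log₂(N + 1) ≤ 665.
log₂(N + 1) ≤ (665 − 290) / 130 = 2.8846.
N + 1 ≤ 2^2.8846 = 7.3850.
N ≤ 6.3850, so the largest integer N is 6.

6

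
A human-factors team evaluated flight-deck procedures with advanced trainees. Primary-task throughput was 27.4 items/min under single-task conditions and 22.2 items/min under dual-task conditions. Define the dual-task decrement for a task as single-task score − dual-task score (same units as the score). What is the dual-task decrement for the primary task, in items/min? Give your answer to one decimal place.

Decrement = 27.4 − 22.2 = 5.2000 items/min ≈ 5.2 items/min.

5.2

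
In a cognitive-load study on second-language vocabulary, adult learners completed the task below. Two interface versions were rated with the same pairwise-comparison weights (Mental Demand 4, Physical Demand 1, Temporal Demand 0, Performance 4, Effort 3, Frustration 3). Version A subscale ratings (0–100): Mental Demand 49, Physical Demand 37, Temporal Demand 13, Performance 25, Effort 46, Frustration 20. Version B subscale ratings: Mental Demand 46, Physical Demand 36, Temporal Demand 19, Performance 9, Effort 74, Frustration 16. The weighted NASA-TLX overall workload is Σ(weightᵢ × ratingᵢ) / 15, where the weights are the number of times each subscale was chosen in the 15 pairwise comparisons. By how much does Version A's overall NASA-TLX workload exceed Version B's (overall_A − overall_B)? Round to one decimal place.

0.3

Version A weighted sum = 4·49 + 1·37 + 0·13 + 4·25 + 3·46 + 3·20 = 196 + 37 + 0 + 100 + 138 + 60 = 531; overall_A = 531/15 = 35.4000.
Version B weighted sum = 4·46 + 1·36 + 0·19 + 4·9 + 3·74 + 3·16 = 184 + 36 + 0 + 36 + 222 + 48 = 526; overall_B = 526/15 = 35.0667.
Difference = 35.4000 − 35.0667 = 0.3333 ≈ 0.3.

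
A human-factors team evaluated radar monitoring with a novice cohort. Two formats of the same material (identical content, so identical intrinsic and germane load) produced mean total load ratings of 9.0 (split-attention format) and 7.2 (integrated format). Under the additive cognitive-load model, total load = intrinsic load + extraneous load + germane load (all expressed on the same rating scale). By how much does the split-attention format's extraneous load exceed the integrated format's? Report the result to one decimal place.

1.8

Intrinsic and germane load are equal across formats, so the difference in total load equals the difference in extraneous load.
Extraneous-load difference = 9.0 − 7.2 = 1.8.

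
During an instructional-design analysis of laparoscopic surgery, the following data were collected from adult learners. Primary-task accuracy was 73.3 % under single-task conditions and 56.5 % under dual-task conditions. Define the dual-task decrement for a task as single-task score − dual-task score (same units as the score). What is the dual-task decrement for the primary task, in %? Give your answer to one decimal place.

16.8

Decrement = 73.3 − 56.5 = 16.8000 % ≈ 16.8 %.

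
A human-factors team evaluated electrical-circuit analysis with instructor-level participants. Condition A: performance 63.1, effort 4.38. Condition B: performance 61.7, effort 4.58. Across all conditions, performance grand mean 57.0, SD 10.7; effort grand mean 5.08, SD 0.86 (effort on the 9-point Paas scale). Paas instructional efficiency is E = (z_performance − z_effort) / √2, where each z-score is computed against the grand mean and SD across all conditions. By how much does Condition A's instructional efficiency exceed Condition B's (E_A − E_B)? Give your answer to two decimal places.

Condition A: z_P = (63.1 − 57.0)/10.7 = 0.5701; z_E = (4.38 − 5.08)/0.86 = -0.8140; E_A = (0.5701 − (-0.8140))/√2 = 0.9787.
Condition B: z_P = (61.7 − 57.0)/10.7 = 0.4393; z_E = (4.58 − 5.08)/0.86 = -0.5814; E_B = (0.4393 − (-0.5814))/√2 = 0.7217.
E_A − E_B = 0.9787 − 0.7217 = 0.2570 ≈ 0.26.

0.26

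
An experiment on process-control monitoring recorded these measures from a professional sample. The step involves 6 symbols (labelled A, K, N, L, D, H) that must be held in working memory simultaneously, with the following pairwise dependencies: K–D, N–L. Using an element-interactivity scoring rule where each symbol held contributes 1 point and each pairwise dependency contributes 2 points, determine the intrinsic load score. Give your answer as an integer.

10

Count of symbols held simultaneously: 6.
Count of pairwise dependencies listed: 2.
Element contribution: 6 × 1 = 6.
Interaction contribution: 2 × 2 = 4.
Intrinsic load = 6 + 4 = 10.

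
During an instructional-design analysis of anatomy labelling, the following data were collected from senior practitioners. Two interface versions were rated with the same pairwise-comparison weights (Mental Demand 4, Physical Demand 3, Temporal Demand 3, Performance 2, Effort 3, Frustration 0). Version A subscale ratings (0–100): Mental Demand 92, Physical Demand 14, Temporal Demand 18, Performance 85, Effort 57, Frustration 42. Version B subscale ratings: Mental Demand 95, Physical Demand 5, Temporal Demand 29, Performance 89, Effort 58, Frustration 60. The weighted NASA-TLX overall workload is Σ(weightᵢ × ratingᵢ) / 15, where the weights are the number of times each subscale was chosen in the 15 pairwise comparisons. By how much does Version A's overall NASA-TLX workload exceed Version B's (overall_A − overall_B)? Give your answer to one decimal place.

Version A weighted sum = 4·92 + 3·14 + 3·18 + 2·85 + 3·57 + 0·42 = 368 + 42 + 54 + 170 + 171 + 0 = 805; overall_A = 805/15 = 53.6667.
Version B weighted sum = 4·95 + 3·5 + 3·29 + 2·89 + 3·58 + 0·60 = 380 + 15 + 87 + 178 + 174 + 0 = 834; overall_B = 834/15 = 55.6000.
Difference = 53.6667 − 55.6000 = -1.9333 ≈ -1.9.

-1.9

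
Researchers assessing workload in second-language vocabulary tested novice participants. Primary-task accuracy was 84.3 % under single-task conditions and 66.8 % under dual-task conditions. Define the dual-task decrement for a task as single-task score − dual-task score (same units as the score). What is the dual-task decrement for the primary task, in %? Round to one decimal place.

Decrement = 84.3 − 66.8 = 17.5000 % ≈ 17.5 %.

17.5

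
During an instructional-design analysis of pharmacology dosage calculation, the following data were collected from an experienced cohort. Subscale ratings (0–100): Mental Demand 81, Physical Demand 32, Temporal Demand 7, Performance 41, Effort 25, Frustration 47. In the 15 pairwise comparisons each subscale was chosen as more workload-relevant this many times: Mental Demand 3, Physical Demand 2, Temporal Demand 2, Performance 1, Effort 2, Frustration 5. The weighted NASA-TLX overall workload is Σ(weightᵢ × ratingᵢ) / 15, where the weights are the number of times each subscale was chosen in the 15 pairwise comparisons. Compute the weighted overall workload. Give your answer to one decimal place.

The tallies are the weights (they sum to 15).
Weighted sum = 3·81 + 2·32 + 2·7 + 1·41 + 2·25 + 5·47
            = 243 + 64 + 14 + 41 + 50 + 235 = 647.
Overall workload = 647 / 15 = 43.1333 ≈ 43.1.

43.1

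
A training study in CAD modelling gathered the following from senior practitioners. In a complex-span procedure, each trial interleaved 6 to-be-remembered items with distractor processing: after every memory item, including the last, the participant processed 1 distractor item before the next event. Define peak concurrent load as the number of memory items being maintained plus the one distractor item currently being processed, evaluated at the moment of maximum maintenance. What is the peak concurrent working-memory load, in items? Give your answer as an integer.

7

Maintenance is greatest during the distractor(s) after memory item 6: all 6 memory items are being held.
One distractor item is concurrently being processed.
Peak concurrent load = 6 + 1 = 7 items.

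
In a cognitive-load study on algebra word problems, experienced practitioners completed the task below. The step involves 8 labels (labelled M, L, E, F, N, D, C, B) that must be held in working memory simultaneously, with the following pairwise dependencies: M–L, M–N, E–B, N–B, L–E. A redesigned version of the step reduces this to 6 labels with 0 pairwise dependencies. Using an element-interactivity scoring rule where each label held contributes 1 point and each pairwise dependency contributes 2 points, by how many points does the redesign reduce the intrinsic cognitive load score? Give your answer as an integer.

Original: 8 × 1 + 5 × 2 = 8 + 10 = 18.
Redesigned: 6 × 1 + 0 × 2 = 6 + 0 = 6.
Reduction = 18 − 6 = 12.

12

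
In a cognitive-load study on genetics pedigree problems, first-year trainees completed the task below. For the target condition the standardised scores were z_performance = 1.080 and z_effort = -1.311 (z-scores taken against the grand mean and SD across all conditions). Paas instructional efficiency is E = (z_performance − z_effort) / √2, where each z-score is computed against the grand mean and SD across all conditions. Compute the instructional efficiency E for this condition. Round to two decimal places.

z_P − z_E = 1.080 − (-1.311) = 2.3910.
E = 2.3910 / √2 = 2.3910 / 1.41421 = 1.6907 ≈ 1.69.

1.69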